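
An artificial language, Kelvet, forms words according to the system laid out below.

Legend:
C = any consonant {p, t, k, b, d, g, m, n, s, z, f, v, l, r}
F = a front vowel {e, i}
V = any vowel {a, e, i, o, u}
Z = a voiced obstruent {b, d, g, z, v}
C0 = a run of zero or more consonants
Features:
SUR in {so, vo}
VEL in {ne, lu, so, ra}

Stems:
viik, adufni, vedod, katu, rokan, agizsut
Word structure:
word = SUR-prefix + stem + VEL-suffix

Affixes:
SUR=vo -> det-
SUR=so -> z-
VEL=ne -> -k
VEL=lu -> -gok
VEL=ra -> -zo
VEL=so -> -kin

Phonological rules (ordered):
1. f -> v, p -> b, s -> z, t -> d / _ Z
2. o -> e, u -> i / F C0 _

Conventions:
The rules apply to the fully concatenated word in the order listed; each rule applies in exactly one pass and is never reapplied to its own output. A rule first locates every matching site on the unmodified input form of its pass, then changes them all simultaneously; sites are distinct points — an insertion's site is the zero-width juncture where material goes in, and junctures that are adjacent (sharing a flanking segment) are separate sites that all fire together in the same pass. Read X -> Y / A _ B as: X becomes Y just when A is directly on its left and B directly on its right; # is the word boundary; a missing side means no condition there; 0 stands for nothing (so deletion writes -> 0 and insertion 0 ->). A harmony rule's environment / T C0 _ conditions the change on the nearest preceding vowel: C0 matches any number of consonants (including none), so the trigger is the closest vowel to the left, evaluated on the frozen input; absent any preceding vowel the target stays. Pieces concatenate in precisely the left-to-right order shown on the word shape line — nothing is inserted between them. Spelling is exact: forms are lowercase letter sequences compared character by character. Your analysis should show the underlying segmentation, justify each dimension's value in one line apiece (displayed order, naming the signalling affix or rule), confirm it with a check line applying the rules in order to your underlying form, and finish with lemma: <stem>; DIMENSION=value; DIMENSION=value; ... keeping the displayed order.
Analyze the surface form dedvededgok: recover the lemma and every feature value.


underlying: det-vedod-gok
SUR=vo - signalled by the affix det-
VEL=lu - signalled by the affix -gok
check: detvedodgok -> dedvedodgok -> dedvededgok
lemma: vedod; SUR=vo; VEL=lu


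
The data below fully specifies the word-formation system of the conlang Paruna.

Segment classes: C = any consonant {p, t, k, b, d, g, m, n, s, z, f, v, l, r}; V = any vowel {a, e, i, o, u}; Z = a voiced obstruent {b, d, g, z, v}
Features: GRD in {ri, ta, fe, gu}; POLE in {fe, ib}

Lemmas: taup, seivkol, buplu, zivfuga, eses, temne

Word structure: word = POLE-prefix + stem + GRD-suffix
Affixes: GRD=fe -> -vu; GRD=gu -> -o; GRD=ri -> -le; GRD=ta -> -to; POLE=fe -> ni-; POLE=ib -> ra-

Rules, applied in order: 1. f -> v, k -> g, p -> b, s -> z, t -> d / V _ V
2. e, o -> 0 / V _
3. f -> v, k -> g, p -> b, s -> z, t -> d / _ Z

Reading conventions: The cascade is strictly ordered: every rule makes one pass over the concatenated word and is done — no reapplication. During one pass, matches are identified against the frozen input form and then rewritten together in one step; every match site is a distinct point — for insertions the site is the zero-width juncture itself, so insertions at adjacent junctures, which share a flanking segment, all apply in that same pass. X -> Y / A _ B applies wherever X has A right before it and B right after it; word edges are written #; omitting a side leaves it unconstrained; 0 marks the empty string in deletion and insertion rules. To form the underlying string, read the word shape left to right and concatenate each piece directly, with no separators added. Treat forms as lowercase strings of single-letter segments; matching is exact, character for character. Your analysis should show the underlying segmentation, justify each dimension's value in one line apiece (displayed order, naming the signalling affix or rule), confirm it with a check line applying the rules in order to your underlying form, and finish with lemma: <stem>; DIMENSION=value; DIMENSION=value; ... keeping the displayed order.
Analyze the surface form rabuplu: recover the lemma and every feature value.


underlying: ra-buplu-o
GRD=gu - signalled by the affix -o
POLE=ib - signalled by the affix ra-
check: rabupluo -> rabupluo -> rabuplu -> rabuplu
lemma: buplu; GRD=gu; POLE=ib


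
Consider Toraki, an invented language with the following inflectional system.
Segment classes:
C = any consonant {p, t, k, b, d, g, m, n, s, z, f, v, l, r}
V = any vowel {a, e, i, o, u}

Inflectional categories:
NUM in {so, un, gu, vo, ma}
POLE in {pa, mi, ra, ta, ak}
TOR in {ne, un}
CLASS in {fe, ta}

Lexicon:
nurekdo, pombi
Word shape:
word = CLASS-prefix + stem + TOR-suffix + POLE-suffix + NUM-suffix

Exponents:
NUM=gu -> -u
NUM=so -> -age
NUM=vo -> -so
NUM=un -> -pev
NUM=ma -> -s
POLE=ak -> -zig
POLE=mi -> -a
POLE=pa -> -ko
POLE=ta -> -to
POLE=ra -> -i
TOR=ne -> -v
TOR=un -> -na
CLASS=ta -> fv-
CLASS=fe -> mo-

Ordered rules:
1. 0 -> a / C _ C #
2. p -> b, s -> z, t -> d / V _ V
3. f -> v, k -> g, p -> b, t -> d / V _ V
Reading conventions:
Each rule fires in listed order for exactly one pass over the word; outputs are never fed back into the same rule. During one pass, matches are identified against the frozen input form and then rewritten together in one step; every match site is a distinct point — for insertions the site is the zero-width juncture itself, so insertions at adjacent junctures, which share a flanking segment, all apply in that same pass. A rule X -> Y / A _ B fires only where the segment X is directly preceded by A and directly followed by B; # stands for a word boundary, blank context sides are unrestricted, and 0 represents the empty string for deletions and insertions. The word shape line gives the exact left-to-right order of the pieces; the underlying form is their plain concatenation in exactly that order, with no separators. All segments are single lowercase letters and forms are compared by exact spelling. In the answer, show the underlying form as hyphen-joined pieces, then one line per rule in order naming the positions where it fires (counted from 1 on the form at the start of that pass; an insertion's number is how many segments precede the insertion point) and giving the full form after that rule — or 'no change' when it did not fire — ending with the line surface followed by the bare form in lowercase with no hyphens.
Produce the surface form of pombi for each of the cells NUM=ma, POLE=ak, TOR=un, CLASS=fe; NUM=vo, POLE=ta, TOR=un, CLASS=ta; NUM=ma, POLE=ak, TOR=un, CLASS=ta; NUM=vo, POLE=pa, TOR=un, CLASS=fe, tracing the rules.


cell NUM=ma, POLE=ak, TOR=un, CLASS=fe:
underlying: mo-pombi-na-zig-s
1. 0 -> a / C _ C #: inserts after position(s) 12: mopombinazigas
2. p -> b, s -> z, t -> d / V _ V: fires at position(s) 3: mobombinazigas
3. f -> v, k -> g, p -> b, t -> d / V _ V: no change
surface: mobombinazigas

cell NUM=vo, POLE=ta, TOR=un, CLASS=ta:
underlying: fv-pombi-na-to-so
1. 0 -> a / C _ C #: no change
2. p -> b, s -> z, t -> d / V _ V: fires at position(s) 10, 12: fvpombinadozo
3. f -> v, k -> g, p -> b, t -> d / V _ V: no change
surface: fvpombinadozo

cell NUM=ma, POLE=ak, TOR=un, CLASS=ta:
underlying: fv-pombi-na-zig-s
1. 0 -> a / C _ C #: inserts after position(s) 12: fvpombinazigas
2. p -> b, s -> z, t -> d / V _ V: no change
3. f -> v, k -> g, p -> b, t -> d / V _ V: no change
surface: fvpombinazigas

cell NUM=vo, POLE=pa, TOR=un, CLASS=fe:
underlying: mo-pombi-na-ko-so
1. 0 -> a / C _ C #: no change
2. p -> b, s -> z, t -> d / V _ V: fires at position(s) 3, 12: mobombinakozo
3. f -> v, k -> g, p -> b, t -> d / V _ V: fires at position(s) 10: mobombinagozo
surface: mobombinagozo


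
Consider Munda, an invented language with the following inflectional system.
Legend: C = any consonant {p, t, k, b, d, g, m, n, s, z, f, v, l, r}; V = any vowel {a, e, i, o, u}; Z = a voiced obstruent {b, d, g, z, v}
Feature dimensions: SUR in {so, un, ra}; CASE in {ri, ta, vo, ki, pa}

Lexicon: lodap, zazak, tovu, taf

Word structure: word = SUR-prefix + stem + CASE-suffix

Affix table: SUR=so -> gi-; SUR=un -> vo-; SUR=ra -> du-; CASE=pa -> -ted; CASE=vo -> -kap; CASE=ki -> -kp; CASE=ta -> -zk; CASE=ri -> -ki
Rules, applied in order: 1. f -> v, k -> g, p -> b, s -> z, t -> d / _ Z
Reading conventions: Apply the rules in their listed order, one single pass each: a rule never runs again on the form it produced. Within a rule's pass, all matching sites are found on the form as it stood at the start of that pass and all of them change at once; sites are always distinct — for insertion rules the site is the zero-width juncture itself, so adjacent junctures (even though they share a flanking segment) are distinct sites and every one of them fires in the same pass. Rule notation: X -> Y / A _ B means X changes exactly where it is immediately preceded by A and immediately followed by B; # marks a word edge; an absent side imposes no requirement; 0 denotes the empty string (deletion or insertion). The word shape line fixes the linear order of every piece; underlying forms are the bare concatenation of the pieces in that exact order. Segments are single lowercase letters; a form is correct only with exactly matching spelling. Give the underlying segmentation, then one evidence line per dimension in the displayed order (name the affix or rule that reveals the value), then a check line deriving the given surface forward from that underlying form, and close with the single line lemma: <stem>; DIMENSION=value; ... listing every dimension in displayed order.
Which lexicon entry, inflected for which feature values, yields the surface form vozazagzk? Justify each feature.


underlying: vo-zazak-zk
SUR=un - signalled by the affix vo-
CASE=ta - signalled by the affix -zk
check: vozazakzk -> vozazagzk
lemma: zazak; SUR=un; CASE=ta


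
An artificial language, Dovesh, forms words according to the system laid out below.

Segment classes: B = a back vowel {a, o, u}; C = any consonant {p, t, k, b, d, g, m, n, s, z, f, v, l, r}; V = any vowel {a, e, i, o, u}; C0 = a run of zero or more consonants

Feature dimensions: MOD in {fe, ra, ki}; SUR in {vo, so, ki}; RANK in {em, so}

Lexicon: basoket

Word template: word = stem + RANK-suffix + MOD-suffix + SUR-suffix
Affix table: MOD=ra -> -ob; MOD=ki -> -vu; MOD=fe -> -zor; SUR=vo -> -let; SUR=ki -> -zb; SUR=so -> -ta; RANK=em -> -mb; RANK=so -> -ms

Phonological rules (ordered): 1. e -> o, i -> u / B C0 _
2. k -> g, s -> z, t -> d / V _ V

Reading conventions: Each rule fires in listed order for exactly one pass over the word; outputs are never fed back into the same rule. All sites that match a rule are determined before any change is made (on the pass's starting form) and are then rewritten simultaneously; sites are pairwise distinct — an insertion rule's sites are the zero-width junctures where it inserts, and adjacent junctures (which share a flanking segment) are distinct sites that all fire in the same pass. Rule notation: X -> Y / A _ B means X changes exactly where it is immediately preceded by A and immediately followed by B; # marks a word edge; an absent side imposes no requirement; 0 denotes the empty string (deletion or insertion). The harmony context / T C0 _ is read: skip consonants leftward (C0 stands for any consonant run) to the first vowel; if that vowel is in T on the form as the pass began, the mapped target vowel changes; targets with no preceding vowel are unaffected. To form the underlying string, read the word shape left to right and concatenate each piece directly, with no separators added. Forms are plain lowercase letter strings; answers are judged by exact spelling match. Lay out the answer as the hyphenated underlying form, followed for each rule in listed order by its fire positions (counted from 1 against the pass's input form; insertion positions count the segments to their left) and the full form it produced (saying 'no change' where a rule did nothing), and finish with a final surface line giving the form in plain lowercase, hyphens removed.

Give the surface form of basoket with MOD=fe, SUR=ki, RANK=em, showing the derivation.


underlying: basoket-mb-zor-zb
1. e -> o, i -> u / B C0 _: fires at position(s) 6: basokotmbzorzb
2. k -> g, s -> z, t -> d / V _ V: fires at position(s) 3, 5: bazogotmbzorzb
surface: bazogotmbzorzb


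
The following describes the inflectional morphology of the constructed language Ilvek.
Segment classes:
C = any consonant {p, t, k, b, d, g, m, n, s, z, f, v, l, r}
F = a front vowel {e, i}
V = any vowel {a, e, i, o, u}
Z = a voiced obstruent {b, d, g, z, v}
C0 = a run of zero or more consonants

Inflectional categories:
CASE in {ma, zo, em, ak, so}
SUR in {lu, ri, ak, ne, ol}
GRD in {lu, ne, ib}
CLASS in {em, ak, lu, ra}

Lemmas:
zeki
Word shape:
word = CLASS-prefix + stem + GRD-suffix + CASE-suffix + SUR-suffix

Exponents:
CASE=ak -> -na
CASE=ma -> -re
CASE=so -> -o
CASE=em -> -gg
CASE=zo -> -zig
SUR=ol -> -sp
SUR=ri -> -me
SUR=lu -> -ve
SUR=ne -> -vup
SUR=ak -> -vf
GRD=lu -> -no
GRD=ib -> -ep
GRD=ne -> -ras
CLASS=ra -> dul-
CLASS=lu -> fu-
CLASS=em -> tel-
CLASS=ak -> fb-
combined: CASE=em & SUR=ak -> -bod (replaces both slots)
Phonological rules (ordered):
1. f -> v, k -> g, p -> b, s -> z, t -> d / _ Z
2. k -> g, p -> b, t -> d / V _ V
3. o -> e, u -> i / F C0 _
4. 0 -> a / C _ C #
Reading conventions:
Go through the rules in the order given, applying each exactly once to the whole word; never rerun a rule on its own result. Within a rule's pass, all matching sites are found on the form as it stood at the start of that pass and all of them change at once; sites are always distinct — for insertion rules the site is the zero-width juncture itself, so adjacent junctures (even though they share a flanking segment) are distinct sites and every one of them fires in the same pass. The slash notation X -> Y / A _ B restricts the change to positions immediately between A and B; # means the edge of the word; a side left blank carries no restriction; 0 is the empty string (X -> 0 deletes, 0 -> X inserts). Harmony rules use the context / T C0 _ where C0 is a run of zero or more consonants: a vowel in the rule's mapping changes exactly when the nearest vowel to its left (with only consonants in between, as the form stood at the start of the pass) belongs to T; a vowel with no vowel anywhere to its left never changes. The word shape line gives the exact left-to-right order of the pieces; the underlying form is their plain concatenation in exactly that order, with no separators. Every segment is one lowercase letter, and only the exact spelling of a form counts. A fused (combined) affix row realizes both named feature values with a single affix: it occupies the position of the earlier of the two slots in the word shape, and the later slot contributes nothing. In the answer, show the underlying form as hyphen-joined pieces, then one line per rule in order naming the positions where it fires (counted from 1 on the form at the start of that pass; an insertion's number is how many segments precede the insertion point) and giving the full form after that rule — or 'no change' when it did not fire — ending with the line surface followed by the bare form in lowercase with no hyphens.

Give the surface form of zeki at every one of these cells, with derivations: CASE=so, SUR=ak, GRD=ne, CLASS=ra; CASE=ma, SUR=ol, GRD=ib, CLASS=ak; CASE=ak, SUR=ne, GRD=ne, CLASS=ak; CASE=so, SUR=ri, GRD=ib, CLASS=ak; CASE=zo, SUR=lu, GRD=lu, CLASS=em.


cell CASE=so, SUR=ak, GRD=ne, CLASS=ra:
underlying: dul-zeki-ras-o-vf
1. f -> v, k -> g, p -> b, s -> z, t -> d / _ Z: no change
2. k -> g, p -> b, t -> d / V _ V: fires at position(s) 6: dulzegirasovf
3. o -> e, u -> i / F C0 _: no change
4. 0 -> a / C _ C #: inserts after position(s) 12: dulzegirasovaf
surface: dulzegirasovaf

cell CASE=ma, SUR=ol, GRD=ib, CLASS=ak:
underlying: fb-zeki-ep-re-sp
1. f -> v, k -> g, p -> b, s -> z, t -> d / _ Z: fires at position(s) 1: vbzekiepresp
2. k -> g, p -> b, t -> d / V _ V: fires at position(s) 5: vbzegiepresp
3. o -> e, u -> i / F C0 _: no change
4. 0 -> a / C _ C #: inserts after position(s) 11: vbzegiepresap
surface: vbzegiepresap

cell CASE=ak, SUR=ne, GRD=ne, CLASS=ak:
underlying: fb-zeki-ras-na-vup
1. f -> v, k -> g, p -> b, s -> z, t -> d / _ Z: fires at position(s) 1: vbzekirasnavup
2. k -> g, p -> b, t -> d / V _ V: fires at position(s) 5: vbzegirasnavup
3. o -> e, u -> i / F C0 _: no change
4. 0 -> a / C _ C #: no change
surface: vbzegirasnavup

cell CASE=so, SUR=ri, GRD=ib, CLASS=ak:
underlying: fb-zeki-ep-o-me
1. f -> v, k -> g, p -> b, s -> z, t -> d / _ Z: fires at position(s) 1: vbzekiepome
2. k -> g, p -> b, t -> d / V _ V: fires at position(s) 5, 8: vbzegiebome
3. o -> e, u -> i / F C0 _: fires at position(s) 9: vbzegiebeme
4. 0 -> a / C _ C #: no change
surface: vbzegiebeme

cell CASE=zo, SUR=lu, GRD=lu, CLASS=em:
underlying: tel-zeki-no-zig-ve
1. f -> v, k -> g, p -> b, s -> z, t -> d / _ Z: no change
2. k -> g, p -> b, t -> d / V _ V: fires at position(s) 6: telzeginozigve
3. o -> e, u -> i / F C0 _: fires at position(s) 9: telzeginezigve
4. 0 -> a / C _ C #: no change
surface: telzeginezigve


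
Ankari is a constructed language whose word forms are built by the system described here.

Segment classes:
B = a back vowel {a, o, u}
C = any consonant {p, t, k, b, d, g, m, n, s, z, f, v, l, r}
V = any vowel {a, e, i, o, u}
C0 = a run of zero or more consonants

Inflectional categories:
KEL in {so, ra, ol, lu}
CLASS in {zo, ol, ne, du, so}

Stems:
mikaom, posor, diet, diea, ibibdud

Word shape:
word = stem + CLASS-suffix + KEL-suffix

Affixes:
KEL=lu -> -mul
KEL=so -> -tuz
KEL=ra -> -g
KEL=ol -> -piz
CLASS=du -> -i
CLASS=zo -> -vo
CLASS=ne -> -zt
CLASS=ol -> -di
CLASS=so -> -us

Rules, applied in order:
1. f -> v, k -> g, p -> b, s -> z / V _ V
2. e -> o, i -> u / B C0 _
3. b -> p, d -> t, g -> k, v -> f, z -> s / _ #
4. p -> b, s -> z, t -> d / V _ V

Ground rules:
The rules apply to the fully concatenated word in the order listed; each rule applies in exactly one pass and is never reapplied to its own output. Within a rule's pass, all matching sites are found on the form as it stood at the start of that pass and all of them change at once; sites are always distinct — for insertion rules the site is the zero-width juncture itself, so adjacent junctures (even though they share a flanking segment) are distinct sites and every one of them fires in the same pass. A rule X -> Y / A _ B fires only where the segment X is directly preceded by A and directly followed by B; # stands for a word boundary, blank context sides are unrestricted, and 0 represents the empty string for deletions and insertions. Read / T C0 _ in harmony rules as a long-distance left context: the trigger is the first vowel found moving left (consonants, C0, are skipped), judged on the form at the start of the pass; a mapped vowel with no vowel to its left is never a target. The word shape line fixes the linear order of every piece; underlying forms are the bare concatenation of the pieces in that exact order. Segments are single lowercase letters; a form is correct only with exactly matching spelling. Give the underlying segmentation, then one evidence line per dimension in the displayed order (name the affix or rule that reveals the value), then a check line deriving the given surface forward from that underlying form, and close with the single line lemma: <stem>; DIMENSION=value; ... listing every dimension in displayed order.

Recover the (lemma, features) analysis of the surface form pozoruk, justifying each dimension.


underlying: posor-i-g
KEL=ra - signalled by the affix -g
CLASS=du - signalled by the affix -i
check: posorig -> pozorig -> pozorug -> pozoruk -> pozoruk
lemma: posor; KEL=ra; CLASS=du


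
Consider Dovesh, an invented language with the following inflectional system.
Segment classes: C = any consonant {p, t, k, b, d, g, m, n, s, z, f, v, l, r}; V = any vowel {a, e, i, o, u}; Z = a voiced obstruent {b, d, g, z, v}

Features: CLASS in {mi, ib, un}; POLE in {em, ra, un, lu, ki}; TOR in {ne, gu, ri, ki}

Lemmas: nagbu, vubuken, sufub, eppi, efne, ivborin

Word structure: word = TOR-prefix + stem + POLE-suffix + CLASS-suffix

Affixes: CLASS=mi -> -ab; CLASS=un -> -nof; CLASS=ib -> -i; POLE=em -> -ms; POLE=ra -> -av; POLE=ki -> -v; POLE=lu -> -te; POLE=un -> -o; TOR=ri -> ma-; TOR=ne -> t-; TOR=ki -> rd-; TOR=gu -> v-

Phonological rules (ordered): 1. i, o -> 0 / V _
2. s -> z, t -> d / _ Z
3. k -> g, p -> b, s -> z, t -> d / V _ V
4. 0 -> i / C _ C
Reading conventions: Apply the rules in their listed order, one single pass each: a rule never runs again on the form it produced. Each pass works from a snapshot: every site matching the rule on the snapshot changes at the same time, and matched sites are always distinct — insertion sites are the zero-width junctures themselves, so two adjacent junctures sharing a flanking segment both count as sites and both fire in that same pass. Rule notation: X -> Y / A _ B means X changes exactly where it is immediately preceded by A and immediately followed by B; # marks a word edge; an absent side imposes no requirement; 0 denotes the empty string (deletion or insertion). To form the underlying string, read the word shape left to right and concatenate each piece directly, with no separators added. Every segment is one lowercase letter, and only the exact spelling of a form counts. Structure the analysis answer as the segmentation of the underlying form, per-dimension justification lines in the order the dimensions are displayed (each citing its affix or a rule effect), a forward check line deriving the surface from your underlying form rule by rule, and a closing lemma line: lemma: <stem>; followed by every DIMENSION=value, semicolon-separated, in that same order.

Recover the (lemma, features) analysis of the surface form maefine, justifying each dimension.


underlying: ma-efne-o-i
CLASS=ib - signalled by the affix -i
POLE=un - signalled by the affix -o
TOR=ri - signalled by the affix ma-
check: maefneoi -> maefne -> maefne -> maefne -> maefine
lemma: efne; CLASS=ib; POLE=un; TOR=ri


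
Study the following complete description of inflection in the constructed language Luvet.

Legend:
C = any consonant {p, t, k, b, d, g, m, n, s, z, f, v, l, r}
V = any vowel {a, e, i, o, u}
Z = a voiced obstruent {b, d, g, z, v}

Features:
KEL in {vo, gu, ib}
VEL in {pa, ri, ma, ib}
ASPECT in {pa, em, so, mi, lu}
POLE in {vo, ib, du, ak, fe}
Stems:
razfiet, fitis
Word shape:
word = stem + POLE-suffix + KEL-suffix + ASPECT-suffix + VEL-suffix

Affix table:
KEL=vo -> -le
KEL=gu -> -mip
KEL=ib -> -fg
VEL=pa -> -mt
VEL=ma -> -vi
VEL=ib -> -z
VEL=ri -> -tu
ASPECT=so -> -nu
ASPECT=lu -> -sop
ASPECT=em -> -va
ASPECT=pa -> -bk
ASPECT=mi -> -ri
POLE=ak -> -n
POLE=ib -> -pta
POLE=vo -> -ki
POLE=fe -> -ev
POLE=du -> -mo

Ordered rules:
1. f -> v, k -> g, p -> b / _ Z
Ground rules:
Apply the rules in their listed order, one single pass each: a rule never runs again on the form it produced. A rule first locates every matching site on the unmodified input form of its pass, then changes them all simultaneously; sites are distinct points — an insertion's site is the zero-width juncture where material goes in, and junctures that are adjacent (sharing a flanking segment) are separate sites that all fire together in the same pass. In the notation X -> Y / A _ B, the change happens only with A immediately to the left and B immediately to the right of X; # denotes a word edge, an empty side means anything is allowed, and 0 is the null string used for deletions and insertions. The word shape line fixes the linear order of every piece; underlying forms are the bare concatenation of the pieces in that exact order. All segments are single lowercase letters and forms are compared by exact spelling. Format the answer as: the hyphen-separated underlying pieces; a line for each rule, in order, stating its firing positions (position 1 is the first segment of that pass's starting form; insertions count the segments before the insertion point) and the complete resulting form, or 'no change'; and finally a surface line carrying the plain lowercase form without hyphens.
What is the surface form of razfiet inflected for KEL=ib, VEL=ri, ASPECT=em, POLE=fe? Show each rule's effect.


underlying: razfiet-ev-fg-va-tu
1. f -> v, k -> g, p -> b / _ Z: fires at position(s) 10: razfietevvgvatu
surface: razfietevvgvatu


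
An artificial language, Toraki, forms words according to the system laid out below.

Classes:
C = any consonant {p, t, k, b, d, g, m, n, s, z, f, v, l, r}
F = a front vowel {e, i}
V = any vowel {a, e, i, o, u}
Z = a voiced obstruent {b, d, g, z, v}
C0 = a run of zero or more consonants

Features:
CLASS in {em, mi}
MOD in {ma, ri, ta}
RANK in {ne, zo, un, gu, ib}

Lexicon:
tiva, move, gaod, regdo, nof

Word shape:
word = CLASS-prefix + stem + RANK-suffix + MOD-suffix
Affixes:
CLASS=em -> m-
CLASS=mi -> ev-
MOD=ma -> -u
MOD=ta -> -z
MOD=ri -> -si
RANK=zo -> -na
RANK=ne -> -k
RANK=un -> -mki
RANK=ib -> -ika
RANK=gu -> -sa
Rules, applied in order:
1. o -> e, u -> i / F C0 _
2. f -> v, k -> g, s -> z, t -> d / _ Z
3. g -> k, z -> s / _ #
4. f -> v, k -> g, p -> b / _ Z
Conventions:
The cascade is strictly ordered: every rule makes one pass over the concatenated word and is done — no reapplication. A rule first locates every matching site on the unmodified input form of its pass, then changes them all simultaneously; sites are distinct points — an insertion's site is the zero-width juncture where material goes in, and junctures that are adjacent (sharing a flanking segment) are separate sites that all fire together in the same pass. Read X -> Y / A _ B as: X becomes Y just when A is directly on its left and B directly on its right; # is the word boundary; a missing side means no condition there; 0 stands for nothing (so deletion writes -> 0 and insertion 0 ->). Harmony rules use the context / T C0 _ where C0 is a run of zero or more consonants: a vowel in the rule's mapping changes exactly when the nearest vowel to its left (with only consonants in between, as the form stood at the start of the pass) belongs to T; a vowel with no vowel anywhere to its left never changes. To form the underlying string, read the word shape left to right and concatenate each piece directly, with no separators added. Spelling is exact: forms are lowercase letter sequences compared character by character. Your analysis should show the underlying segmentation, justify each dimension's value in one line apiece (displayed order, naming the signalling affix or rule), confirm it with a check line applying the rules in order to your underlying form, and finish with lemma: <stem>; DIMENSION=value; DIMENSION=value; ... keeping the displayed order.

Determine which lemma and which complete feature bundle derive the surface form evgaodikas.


underlying: ev-gaod-ika-z
CLASS=mi - signalled by the affix ev-
MOD=ta - signalled by the affix -z
RANK=ib - signalled by the affix -ika
check: evgaodikaz -> evgaodikaz -> evgaodikaz -> evgaodikas -> evgaodikas
lemma: gaod; CLASS=mi; MOD=ta; RANK=ib


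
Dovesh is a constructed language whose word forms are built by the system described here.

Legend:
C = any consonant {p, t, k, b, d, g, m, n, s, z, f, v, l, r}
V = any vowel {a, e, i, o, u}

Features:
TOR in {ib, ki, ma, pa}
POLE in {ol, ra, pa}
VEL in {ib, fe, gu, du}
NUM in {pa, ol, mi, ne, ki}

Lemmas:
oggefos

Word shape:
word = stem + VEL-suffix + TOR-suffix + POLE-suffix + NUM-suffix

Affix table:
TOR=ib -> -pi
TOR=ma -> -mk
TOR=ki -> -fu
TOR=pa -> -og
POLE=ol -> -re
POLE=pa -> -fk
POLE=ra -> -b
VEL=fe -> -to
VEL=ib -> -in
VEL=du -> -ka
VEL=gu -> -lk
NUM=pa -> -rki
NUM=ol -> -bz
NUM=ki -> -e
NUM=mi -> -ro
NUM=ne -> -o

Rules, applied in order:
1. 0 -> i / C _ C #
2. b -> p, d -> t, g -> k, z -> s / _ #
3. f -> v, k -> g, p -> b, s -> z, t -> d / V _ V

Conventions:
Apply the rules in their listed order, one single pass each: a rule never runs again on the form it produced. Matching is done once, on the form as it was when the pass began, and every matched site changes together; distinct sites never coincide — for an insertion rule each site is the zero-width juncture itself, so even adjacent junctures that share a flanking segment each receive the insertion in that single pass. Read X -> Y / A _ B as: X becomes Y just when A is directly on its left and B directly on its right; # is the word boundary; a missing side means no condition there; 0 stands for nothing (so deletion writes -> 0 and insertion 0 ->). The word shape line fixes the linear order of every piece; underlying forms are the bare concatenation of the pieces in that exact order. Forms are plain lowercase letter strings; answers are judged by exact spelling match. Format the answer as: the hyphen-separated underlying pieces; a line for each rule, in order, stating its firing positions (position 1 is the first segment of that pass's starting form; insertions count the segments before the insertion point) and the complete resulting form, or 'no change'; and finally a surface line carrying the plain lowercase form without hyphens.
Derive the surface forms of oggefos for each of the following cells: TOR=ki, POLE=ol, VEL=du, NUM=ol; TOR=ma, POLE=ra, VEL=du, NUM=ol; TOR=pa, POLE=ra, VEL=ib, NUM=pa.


cell TOR=ki, POLE=ol, VEL=du, NUM=ol:
underlying: oggefos-ka-fu-re-bz
1. 0 -> i / C _ C #: inserts after position(s) 14: oggefoskafurebiz
2. b -> p, d -> t, g -> k, z -> s / _ #: fires at position(s) 16: oggefoskafurebis
3. f -> v, k -> g, p -> b, s -> z, t -> d / V _ V: fires at position(s) 5, 10: oggevoskavurebis
surface: oggevoskavurebis

cell TOR=ma, POLE=ra, VEL=du, NUM=ol:
underlying: oggefos-ka-mk-b-bz
1. 0 -> i / C _ C #: inserts after position(s) 13: oggefoskamkbbiz
2. b -> p, d -> t, g -> k, z -> s / _ #: fires at position(s) 15: oggefoskamkbbis
3. f -> v, k -> g, p -> b, s -> z, t -> d / V _ V: fires at position(s) 5: oggevoskamkbbis
surface: oggevoskamkbbis

cell TOR=pa, POLE=ra, VEL=ib, NUM=pa:
underlying: oggefos-in-og-b-rki
1. 0 -> i / C _ C #: no change
2. b -> p, d -> t, g -> k, z -> s / _ #: no change
3. f -> v, k -> g, p -> b, s -> z, t -> d / V _ V: fires at position(s) 5, 7: oggevozinogbrki
surface: oggevozinogbrki


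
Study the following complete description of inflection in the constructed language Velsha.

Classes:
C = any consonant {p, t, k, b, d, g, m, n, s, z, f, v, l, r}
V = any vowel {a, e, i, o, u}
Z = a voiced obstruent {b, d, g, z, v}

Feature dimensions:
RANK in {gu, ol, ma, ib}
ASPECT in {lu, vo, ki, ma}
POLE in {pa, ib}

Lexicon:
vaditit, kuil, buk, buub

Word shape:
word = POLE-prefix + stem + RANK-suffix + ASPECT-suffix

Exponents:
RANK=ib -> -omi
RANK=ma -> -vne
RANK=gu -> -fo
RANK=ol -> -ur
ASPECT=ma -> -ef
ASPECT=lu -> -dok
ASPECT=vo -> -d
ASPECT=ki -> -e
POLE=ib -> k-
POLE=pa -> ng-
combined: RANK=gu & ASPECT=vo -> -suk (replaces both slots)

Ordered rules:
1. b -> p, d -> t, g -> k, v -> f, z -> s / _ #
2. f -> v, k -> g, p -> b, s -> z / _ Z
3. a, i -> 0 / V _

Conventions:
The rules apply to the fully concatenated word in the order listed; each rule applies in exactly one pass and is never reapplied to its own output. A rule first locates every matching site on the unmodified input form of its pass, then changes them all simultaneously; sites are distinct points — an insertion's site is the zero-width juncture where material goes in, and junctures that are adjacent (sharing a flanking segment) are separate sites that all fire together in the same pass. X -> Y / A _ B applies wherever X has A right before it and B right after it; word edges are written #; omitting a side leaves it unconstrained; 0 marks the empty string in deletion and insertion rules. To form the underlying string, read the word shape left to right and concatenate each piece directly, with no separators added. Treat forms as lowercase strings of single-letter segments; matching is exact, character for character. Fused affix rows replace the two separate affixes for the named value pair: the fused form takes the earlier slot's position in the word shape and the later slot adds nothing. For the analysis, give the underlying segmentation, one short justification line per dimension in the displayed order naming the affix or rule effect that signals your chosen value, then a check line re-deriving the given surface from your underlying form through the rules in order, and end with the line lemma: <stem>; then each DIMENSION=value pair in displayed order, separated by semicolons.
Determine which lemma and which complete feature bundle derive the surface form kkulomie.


underlying: k-kuil-omi-e
RANK=ib - signalled by the affix -omi
ASPECT=ki - signalled by the affix -e
POLE=ib - signalled by the affix k-
check: kkuilomie -> kkuilomie -> kkuilomie -> kkulomie
lemma: kuil; RANK=ib; ASPECT=ki; POLE=ib


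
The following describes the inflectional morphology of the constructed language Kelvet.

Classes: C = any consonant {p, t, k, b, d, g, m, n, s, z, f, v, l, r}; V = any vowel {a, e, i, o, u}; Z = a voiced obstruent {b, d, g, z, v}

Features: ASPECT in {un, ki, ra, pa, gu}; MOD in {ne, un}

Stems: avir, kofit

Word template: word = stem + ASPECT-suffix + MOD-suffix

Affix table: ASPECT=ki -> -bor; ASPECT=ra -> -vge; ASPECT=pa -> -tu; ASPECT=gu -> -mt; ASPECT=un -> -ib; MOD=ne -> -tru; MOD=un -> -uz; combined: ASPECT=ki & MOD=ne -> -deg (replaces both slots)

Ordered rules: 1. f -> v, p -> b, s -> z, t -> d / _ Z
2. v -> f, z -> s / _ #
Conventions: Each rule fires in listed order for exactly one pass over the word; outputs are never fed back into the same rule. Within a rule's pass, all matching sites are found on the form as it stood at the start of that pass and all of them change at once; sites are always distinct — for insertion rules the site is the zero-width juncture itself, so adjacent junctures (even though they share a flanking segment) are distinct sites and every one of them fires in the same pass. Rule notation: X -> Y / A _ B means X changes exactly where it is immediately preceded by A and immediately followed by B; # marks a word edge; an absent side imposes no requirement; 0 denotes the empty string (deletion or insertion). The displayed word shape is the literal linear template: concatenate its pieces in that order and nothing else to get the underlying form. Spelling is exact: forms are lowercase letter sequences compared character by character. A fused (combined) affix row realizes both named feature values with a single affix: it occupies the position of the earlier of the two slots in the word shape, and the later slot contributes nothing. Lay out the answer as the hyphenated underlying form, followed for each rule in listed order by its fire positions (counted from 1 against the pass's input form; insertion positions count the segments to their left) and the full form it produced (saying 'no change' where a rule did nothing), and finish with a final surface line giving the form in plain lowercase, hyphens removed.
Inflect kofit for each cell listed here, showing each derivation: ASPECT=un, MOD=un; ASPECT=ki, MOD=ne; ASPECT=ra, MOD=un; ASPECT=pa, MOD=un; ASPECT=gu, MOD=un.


cell ASPECT=un, MOD=un:
underlying: kofit-ib-uz
1. f -> v, p -> b, s -> z, t -> d / _ Z: no change
2. v -> f, z -> s / _ #: fires at position(s) 9: kofitibus
surface: kofitibus

cell ASPECT=ki, MOD=ne:
underlying: kofit-deg
1. f -> v, p -> b, s -> z, t -> d / _ Z: fires at position(s) 5: kofiddeg
2. v -> f, z -> s / _ #: no change
surface: kofiddeg

cell ASPECT=ra, MOD=un:
underlying: kofit-vge-uz
1. f -> v, p -> b, s -> z, t -> d / _ Z: fires at position(s) 5: kofidvgeuz
2. v -> f, z -> s / _ #: fires at position(s) 10: kofidvgeus
surface: kofidvgeus

cell ASPECT=pa, MOD=un:
underlying: kofit-tu-uz
1. f -> v, p -> b, s -> z, t -> d / _ Z: no change
2. v -> f, z -> s / _ #: fires at position(s) 9: kofittuus
surface: kofittuus

cell ASPECT=gu, MOD=un:
underlying: kofit-mt-uz
1. f -> v, p -> b, s -> z, t -> d / _ Z: no change
2. v -> f, z -> s / _ #: fires at position(s) 9: kofitmtus
surface: kofitmtus


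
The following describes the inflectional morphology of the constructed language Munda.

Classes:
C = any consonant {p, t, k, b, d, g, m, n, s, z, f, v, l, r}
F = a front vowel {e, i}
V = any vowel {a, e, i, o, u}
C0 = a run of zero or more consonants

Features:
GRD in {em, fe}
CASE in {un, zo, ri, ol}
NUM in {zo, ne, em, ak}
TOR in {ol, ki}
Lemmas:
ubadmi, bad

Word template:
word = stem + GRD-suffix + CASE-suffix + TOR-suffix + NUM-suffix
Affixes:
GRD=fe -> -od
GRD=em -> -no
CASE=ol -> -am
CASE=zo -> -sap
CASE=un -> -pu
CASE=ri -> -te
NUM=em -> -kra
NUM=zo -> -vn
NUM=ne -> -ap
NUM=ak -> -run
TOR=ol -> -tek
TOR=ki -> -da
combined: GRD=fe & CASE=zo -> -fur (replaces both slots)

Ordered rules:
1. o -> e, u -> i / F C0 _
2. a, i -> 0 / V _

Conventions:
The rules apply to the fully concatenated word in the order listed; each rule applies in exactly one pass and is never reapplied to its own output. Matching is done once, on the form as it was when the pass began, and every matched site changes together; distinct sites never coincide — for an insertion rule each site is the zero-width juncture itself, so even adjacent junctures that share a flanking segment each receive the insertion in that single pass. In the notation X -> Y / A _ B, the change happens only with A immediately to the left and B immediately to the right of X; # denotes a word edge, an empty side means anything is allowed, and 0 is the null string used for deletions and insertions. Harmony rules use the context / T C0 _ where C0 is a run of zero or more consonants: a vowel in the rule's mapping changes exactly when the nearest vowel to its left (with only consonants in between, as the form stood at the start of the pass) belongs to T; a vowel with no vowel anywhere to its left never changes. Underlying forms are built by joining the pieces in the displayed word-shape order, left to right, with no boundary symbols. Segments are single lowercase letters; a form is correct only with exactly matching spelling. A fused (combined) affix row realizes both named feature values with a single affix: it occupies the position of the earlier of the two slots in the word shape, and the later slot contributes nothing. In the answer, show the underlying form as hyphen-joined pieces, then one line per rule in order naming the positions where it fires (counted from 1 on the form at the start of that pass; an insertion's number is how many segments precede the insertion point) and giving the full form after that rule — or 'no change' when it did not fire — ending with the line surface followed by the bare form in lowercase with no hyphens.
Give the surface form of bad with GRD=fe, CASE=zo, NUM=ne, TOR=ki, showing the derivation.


underlying: bad-fur-da-ap
1. o -> e, u -> i / F C0 _: no change
2. a, i -> 0 / V _: fires at position(s) 9: badfurdap
surface: badfurdap


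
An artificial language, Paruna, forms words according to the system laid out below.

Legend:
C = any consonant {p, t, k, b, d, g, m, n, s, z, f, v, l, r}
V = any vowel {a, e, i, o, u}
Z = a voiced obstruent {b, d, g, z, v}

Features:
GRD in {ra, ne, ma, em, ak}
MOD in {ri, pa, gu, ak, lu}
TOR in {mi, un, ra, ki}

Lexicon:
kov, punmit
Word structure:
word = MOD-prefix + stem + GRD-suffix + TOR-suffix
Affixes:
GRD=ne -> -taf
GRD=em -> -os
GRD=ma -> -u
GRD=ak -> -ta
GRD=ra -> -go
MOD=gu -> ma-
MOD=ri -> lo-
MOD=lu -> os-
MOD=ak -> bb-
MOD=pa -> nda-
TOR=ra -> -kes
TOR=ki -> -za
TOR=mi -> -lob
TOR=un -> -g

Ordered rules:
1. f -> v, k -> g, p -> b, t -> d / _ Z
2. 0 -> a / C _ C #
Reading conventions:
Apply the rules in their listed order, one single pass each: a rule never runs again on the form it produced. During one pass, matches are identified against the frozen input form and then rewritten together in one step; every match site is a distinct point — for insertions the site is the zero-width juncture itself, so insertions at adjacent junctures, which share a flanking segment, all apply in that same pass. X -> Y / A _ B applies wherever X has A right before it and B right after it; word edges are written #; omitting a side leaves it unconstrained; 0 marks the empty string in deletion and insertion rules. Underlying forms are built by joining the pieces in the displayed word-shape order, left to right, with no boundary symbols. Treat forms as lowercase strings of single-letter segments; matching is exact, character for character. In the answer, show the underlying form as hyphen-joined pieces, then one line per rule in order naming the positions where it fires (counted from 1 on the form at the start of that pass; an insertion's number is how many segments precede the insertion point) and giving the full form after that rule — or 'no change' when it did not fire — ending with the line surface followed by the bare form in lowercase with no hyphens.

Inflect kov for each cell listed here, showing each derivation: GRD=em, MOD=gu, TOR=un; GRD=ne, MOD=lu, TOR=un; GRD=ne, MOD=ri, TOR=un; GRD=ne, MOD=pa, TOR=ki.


cell GRD=em, MOD=gu, TOR=un:
underlying: ma-kov-os-g
1. f -> v, k -> g, p -> b, t -> d / _ Z: no change
2. 0 -> a / C _ C #: inserts after position(s) 7: makovosag
surface: makovosag

cell GRD=ne, MOD=lu, TOR=un:
underlying: os-kov-taf-g
1. f -> v, k -> g, p -> b, t -> d / _ Z: fires at position(s) 8: oskovtavg
2. 0 -> a / C _ C #: inserts after position(s) 8: oskovtavag
surface: oskovtavag

cell GRD=ne, MOD=ri, TOR=un:
underlying: lo-kov-taf-g
1. f -> v, k -> g, p -> b, t -> d / _ Z: fires at position(s) 8: lokovtavg
2. 0 -> a / C _ C #: inserts after position(s) 8: lokovtavag
surface: lokovtavag

cell GRD=ne, MOD=pa, TOR=ki:
underlying: nda-kov-taf-za
1. f -> v, k -> g, p -> b, t -> d / _ Z: fires at position(s) 9: ndakovtavza
2. 0 -> a / C _ C #: no change
surface: ndakovtavza
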